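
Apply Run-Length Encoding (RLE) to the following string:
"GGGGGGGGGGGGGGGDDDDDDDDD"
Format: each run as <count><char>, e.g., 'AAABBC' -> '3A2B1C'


Scanning runs left to right:
  i=0: run of 'G' x 15 -> '15G'
  i=15: run of 'D' x 9 -> '9D'

RLE = 15G9D


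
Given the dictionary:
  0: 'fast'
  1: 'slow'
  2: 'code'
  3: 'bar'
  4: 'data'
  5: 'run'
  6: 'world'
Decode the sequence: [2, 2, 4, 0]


Look up each index in the dictionary:
  2 -> 'code'
  2 -> 'code'
  4 -> 'data'
  0 -> 'fast'

Decoded: "code code data fast"


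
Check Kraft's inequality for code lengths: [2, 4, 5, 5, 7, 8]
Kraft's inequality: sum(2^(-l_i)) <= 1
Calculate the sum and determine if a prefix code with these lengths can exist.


Sum = 2^(-2) + 2^(-4) + 2^(-5) + 2^(-5) + 2^(-7) + 2^(-8)
    = 0.25 + 0.0625 + 0.03125 + 0.03125 + 0.0078125 + 0.00390625
    = 99/256 = 0.38671875
Since 0.38671875 <= 1, Kraft's inequality IS satisfied.
A prefix code with these lengths CAN exist.

Kraft sum = 0.38671875. Satisfied.


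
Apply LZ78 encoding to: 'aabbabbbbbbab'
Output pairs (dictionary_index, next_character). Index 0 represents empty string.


LZ78 encoding steps:
Dictionary: {0: ''}
Step 1: w='' (idx 0), next='a' -> output (0, 'a'), add 'a' as idx 1
Step 2: w='a' (idx 1), next='b' -> output (1, 'b'), add 'ab' as idx 2
Step 3: w='' (idx 0), next='b' -> output (0, 'b'), add 'b' as idx 3
Step 4: w='ab' (idx 2), next='b' -> output (2, 'b'), add 'abb' as idx 4
Step 5: w='b' (idx 3), next='b' -> output (3, 'b'), add 'bb' as idx 5
Step 6: w='bb' (idx 5), next='a' -> output (5, 'a'), add 'bba' as idx 6
Step 7: w='b' (idx 3), end of input -> output (3, '')


Encoded: [(0, 'a'), (1, 'b'), (0, 'b'), (2, 'b'), (3, 'b'), (5, 'a'), (3, '')]


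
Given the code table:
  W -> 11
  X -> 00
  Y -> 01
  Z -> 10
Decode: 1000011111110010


Decoding:
10 -> Z
00 -> X
01 -> Y
11 -> W
11 -> W
11 -> W
00 -> X
10 -> Z


Result: ZXYWWWXZ


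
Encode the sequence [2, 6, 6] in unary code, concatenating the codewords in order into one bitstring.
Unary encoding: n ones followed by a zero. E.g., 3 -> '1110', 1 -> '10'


Encode each number as n ones followed by a terminating 0:
  2 -> 110 (3 bits)
  6 -> 1111110 (7 bits)
  6 -> 1111110 (7 bits)
Total length = 3 + 7 + 7 = 17 bits.

Unary([2, 6, 6]) = 11011111101111110 (17 bits)


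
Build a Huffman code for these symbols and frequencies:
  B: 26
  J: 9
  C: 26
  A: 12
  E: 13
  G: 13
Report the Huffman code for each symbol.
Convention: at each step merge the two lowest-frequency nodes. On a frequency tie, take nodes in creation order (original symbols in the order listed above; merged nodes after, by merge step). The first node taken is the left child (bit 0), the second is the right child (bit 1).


Huffman tree construction:
Step 1: Merge J(9) + A(12) = 21
Step 2: Merge E(13) + G(13) = 26
Step 3: Merge (J+A)(21) + B(26) = 47
Step 4: Merge C(26) + (E+G)(26) = 52
Step 5: Merge ((J+A)+B)(47) + (C+(E+G))(52) = 99
Read each symbol's code off the tree from the root (left child = 0, right child = 1).

Codes:
  B: 01 (length 2)
  J: 000 (length 3)
  C: 10 (length 2)
  A: 001 (length 3)
  E: 110 (length 3)
  G: 111 (length 3)
Average code length: 245/99 = 2.4747 bits/symbol


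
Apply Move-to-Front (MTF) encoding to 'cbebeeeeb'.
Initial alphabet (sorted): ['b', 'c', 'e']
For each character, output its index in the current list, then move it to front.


MTF encoding:
'c': index 1 in ['b', 'c', 'e'] -> ['c', 'b', 'e']
'b': index 1 in ['c', 'b', 'e'] -> ['b', 'c', 'e']
'e': index 2 in ['b', 'c', 'e'] -> ['e', 'b', 'c']
'b': index 1 in ['e', 'b', 'c'] -> ['b', 'e', 'c']
'e': index 1 in ['b', 'e', 'c'] -> ['e', 'b', 'c']
'e': index 0 in ['e', 'b', 'c'] -> ['e', 'b', 'c']
'e': index 0 in ['e', 'b', 'c'] -> ['e', 'b', 'c']
'e': index 0 in ['e', 'b', 'c'] -> ['e', 'b', 'c']
'b': index 1 in ['e', 'b', 'c'] -> ['b', 'e', 'c']


Output: [1, 1, 2, 1, 1, 0, 0, 0, 1]


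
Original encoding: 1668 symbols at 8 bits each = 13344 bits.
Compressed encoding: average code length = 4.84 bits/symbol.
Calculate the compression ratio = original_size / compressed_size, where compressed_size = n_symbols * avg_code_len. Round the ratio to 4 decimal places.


original_size = n_symbols * orig_bits = 1668 * 8 = 13344 bits
compressed_size = n_symbols * avg_code_len = 1668 * 4.84 = 8073.12 bits
ratio = original_size / compressed_size = 13344 / 8073.12 = 1.6529

Compression ratio = 1.6529


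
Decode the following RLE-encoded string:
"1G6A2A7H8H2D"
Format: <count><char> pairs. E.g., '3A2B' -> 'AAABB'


Expanding each <count><char> pair:
  1G -> 'G'
  6A -> 'AAAAAA'
  2A -> 'AA'
  7H -> 'HHHHHHH'
  8H -> 'HHHHHHHH'
  2D -> 'DD'

Decoded = GAAAAAAAAHHHHHHHHHHHHHHHDD


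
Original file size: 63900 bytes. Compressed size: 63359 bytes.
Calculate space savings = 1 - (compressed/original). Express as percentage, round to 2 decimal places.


ratio = compressed/original = 63359/63900 = 0.991534
savings = 1 - ratio = 1 - 0.991534 = 0.008466
as a percentage: 0.008466 * 100 = 0.85%

Space savings = 1 - 63359/63900 = 0.85%


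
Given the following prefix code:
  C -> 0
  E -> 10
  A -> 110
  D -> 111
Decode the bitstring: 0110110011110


Decoding step by step:
Bits 0 -> C
Bits 110 -> A
Bits 110 -> A
Bits 0 -> C
Bits 111 -> D
Bits 10 -> E


Decoded message: CAACDE


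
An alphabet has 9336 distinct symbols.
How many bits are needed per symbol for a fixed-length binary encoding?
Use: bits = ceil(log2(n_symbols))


log2(9336) = 13.1886
Bracket: 2^13 = 8192 < 9336 <= 2^14 = 16384
So ceil(log2(9336)) = 14

bits = ceil(log2(9336)) = ceil(13.1886) = 14 bits


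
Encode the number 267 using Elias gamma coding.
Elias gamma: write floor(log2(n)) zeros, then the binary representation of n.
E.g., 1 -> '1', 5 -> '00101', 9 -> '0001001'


num_bits = floor(log2(267)) + 1 = 9
leading_zeros = num_bits - 1 = 8
binary(267) = 100001011

Elias gamma(267) = '00000000' + '100001011' = 00000000100001011 (17 bits)


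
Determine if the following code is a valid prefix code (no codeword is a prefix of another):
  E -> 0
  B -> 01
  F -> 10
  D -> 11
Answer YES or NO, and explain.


Checking each pair (does one codeword prefix another?):
  E='0' vs B='01': prefix -- VIOLATION

NO -- this is NOT a valid prefix code. E (0) is a prefix of B (01).


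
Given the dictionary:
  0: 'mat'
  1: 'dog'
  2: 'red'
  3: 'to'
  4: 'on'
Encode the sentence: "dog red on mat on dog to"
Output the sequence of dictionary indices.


Look up each word in the dictionary:
  'dog' -> 1
  'red' -> 2
  'on' -> 4
  'mat' -> 0
  'on' -> 4
  'dog' -> 1
  'to' -> 3

Encoded: [1, 2, 4, 0, 4, 1, 3]


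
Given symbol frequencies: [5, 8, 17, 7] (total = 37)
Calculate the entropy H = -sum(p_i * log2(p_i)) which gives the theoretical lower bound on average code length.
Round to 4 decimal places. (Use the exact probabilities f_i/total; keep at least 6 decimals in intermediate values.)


Per-symbol terms -p_i * log2(p_i) with p_i = f_i/37:
  p = 5/37 = 0.135135: log2(p) = -2.887525, -p*log2(p) = 0.390206
  p = 8/37 = 0.216216: log2(p) = -2.209453, -p*log2(p) = 0.477720
  p = 17/37 = 0.459459: log2(p) = -1.121991, -p*log2(p) = 0.515509
  p = 7/37 = 0.189189: log2(p) = -2.402098, -p*log2(p) = 0.454451
H = 0.390206 + 0.477720 + 0.515509 + 0.454451 = 1.837886

H = 1.8379 bits/symbol


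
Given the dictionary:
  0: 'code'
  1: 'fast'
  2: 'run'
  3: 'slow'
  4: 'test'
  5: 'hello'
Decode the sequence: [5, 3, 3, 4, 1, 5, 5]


Look up each index in the dictionary:
  5 -> 'hello'
  3 -> 'slow'
  3 -> 'slow'
  4 -> 'test'
  1 -> 'fast'
  5 -> 'hello'
  5 -> 'hello'

Decoded: "hello slow slow test fast hello hello"


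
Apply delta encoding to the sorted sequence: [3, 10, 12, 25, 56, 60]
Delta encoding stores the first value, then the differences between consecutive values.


First value: 3
Deltas:
  10 - 3 = 7
  12 - 10 = 2
  25 - 12 = 13
  56 - 25 = 31
  60 - 56 = 4


Delta encoded: [3, 7, 2, 13, 31, 4]


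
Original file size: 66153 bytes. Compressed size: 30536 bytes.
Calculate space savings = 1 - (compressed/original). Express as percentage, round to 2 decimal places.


ratio = compressed/original = 30536/66153 = 0.461597
savings = 1 - ratio = 1 - 0.461597 = 0.538403
as a percentage: 0.538403 * 100 = 53.84%

Space savings = 1 - 30536/66153 = 53.84%


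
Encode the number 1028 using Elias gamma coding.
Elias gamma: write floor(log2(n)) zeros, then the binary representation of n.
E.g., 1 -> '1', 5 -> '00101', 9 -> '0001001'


num_bits = floor(log2(1028)) + 1 = 11
leading_zeros = num_bits - 1 = 10
binary(1028) = 10000000100

Elias gamma(1028) = '0000000000' + '10000000100' = 000000000010000000100 (21 bits)


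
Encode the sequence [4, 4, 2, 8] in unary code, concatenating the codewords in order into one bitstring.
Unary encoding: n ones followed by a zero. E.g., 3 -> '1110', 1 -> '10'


Encode each number as n ones followed by a terminating 0:
  4 -> 11110 (5 bits)
  4 -> 11110 (5 bits)
  2 -> 110 (3 bits)
  8 -> 111111110 (9 bits)
Total length = 5 + 5 + 3 + 9 = 22 bits.

Unary([4, 4, 2, 8]) = 1111011110110111111110 (22 bits)


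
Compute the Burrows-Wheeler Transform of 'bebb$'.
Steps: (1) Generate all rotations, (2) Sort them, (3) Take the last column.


Rotations (sorted):
  0: $bebb -> last char: b
  1: b$beb -> last char: b
  2: bb$be -> last char: e
  3: bebb$ -> last char: $
  4: ebb$b -> last char: b


BWT = bbe$b


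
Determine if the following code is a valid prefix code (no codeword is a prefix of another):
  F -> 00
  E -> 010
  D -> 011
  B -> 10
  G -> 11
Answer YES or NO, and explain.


Checking each pair (does one codeword prefix another?):
  F='00' vs E='010': no prefix
  F='00' vs D='011': no prefix
  F='00' vs B='10': no prefix
  F='00' vs G='11': no prefix
  E='010' vs F='00': no prefix
  E='010' vs D='011': no prefix
  E='010' vs B='10': no prefix
  E='010' vs G='11': no prefix
  D='011' vs F='00': no prefix
  D='011' vs E='010': no prefix
  D='011' vs B='10': no prefix
  D='011' vs G='11': no prefix
  B='10' vs F='00': no prefix
  B='10' vs E='010': no prefix
  B='10' vs D='011': no prefix
  B='10' vs G='11': no prefix
  G='11' vs F='00': no prefix
  G='11' vs E='010': no prefix
  G='11' vs D='011': no prefix
  G='11' vs B='10': no prefix
No violation found over all pairs.

YES -- this is a valid prefix code. No codeword is a prefix of any other codeword.


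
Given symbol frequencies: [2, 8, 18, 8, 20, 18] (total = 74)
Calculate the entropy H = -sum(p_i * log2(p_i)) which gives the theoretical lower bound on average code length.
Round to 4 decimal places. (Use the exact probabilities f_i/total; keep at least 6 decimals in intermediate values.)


Per-symbol terms -p_i * log2(p_i) with p_i = f_i/74:
  p = 2/74 = 0.027027: log2(p) = -5.209453, -p*log2(p) = 0.140796
  p = 8/74 = 0.108108: log2(p) = -3.209453, -p*log2(p) = 0.346968
  p = 18/74 = 0.243243: log2(p) = -2.039528, -p*log2(p) = 0.496101
  p = 8/74 = 0.108108: log2(p) = -3.209453, -p*log2(p) = 0.346968
  p = 20/74 = 0.270270: log2(p) = -1.887525, -p*log2(p) = 0.510142
  p = 18/74 = 0.243243: log2(p) = -2.039528, -p*log2(p) = 0.496101
H = 0.140796 + 0.346968 + 0.496101 + 0.346968 + 0.510142 + 0.496101 = 2.337076

H = 2.3371 bits/symbol


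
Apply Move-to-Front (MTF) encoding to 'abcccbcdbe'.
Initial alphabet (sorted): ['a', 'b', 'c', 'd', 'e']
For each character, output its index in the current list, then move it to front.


MTF encoding:
'a': index 0 in ['a', 'b', 'c', 'd', 'e'] -> ['a', 'b', 'c', 'd', 'e']
'b': index 1 in ['a', 'b', 'c', 'd', 'e'] -> ['b', 'a', 'c', 'd', 'e']
'c': index 2 in ['b', 'a', 'c', 'd', 'e'] -> ['c', 'b', 'a', 'd', 'e']
'c': index 0 in ['c', 'b', 'a', 'd', 'e'] -> ['c', 'b', 'a', 'd', 'e']
'c': index 0 in ['c', 'b', 'a', 'd', 'e'] -> ['c', 'b', 'a', 'd', 'e']
'b': index 1 in ['c', 'b', 'a', 'd', 'e'] -> ['b', 'c', 'a', 'd', 'e']
'c': index 1 in ['b', 'c', 'a', 'd', 'e'] -> ['c', 'b', 'a', 'd', 'e']
'd': index 3 in ['c', 'b', 'a', 'd', 'e'] -> ['d', 'c', 'b', 'a', 'e']
'b': index 2 in ['d', 'c', 'b', 'a', 'e'] -> ['b', 'd', 'c', 'a', 'e']
'e': index 4 in ['b', 'd', 'c', 'a', 'e'] -> ['e', 'b', 'd', 'c', 'a']


Output: [0, 1, 2, 0, 0, 1, 1, 3, 2, 4]


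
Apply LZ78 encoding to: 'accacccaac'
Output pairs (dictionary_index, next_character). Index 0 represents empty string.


LZ78 encoding steps:
Dictionary: {0: ''}
Step 1: w='' (idx 0), next='a' -> output (0, 'a'), add 'a' as idx 1
Step 2: w='' (idx 0), next='c' -> output (0, 'c'), add 'c' as idx 2
Step 3: w='c' (idx 2), next='a' -> output (2, 'a'), add 'ca' as idx 3
Step 4: w='c' (idx 2), next='c' -> output (2, 'c'), add 'cc' as idx 4
Step 5: w='ca' (idx 3), next='a' -> output (3, 'a'), add 'caa' as idx 5
Step 6: w='c' (idx 2), end of input -> output (2, '')


Encoded: [(0, 'a'), (0, 'c'), (2, 'a'), (2, 'c'), (3, 'a'), (2, '')]


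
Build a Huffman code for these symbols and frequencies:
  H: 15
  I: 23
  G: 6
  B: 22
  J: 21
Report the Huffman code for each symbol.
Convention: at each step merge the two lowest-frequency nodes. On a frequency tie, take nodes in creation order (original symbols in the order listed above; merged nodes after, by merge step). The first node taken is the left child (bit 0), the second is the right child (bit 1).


Huffman tree construction:
Step 1: Merge G(6) + H(15) = 21
Step 2: Merge J(21) + (G+H)(21) = 42
Step 3: Merge B(22) + I(23) = 45
Step 4: Merge (J+(G+H))(42) + (B+I)(45) = 87
Read each symbol's code off the tree from the root (left child = 0, right child = 1).

Codes:
  H: 011 (length 3)
  I: 11 (length 2)
  G: 010 (length 3)
  B: 10 (length 2)
  J: 00 (length 2)
Average code length: 195/87 = 2.2414 bits/symbol


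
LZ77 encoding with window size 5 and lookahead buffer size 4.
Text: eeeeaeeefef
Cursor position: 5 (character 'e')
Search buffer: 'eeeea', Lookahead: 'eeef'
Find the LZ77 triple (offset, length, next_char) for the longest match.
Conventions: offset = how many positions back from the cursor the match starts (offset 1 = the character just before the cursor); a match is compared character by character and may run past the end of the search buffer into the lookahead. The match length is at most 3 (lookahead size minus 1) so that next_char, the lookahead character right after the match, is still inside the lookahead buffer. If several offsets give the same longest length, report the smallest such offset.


Try each offset into the search buffer:
  offset=1 (pos 4, char 'a'): match length 0
  offset=2 (pos 3, char 'e'): match length 1
  offset=3 (pos 2, char 'e'): match length 2
  offset=4 (pos 1, char 'e'): match length 3
  offset=5 (pos 0, char 'e'): match length 3
Longest match has length 3, found at offsets 4, 5; take the smallest, offset 4.
next_char = character at position 5 + 3 = 8 -> 'f'

Best match: offset=4, length=3 (matching 'eee' starting at position 1)
LZ77 triple: (4, 3, 'f')


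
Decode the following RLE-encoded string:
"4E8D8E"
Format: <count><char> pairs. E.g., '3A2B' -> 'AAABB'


Expanding each <count><char> pair:
  4E -> 'EEEE'
  8D -> 'DDDDDDDD'
  8E -> 'EEEEEEEE'

Decoded = EEEEDDDDDDDDEEEEEEEE


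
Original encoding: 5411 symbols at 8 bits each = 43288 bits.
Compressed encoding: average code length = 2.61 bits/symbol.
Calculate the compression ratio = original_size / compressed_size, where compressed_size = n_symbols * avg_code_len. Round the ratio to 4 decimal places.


original_size = n_symbols * orig_bits = 5411 * 8 = 43288 bits
compressed_size = n_symbols * avg_code_len = 5411 * 2.61 = 14122.71 bits
ratio = original_size / compressed_size = 43288 / 14122.71 = 3.0651

Compression ratio = 3.0651


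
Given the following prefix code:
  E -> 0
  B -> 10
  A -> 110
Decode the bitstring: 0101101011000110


Decoding step by step:
Bits 0 -> E
Bits 10 -> B
Bits 110 -> A
Bits 10 -> B
Bits 110 -> A
Bits 0 -> E
Bits 0 -> E
Bits 110 -> A


Decoded message: EBABAEEA


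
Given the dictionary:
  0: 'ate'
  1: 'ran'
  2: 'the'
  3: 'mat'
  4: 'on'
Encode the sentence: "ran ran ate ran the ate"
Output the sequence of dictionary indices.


Look up each word in the dictionary:
  'ran' -> 1
  'ran' -> 1
  'ate' -> 0
  'ran' -> 1
  'the' -> 2
  'ate' -> 0

Encoded: [1, 1, 0, 1, 2, 0]


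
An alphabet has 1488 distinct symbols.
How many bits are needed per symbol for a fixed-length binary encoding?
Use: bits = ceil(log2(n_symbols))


log2(1488) = 10.5392
Bracket: 2^10 = 1024 < 1488 <= 2^11 = 2048
So ceil(log2(1488)) = 11

bits = ceil(log2(1488)) = ceil(10.5392) = 11 bits


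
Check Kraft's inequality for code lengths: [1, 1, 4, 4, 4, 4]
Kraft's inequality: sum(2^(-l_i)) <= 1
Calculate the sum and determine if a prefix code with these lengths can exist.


Sum = 2^(-1) + 2^(-1) + 2^(-4) + 2^(-4) + 2^(-4) + 2^(-4)
    = 0.5 + 0.5 + 0.0625 + 0.0625 + 0.0625 + 0.0625
    = 20/16 = 1.25
Since 1.25 > 1, Kraft's inequality is NOT satisfied.
A prefix code with these lengths CANNOT exist.

Kraft sum = 1.25. Not satisfied.


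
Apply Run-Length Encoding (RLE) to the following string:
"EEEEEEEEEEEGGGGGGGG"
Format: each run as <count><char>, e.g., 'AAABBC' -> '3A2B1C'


Scanning runs left to right:
  i=0: run of 'E' x 11 -> '11E'
  i=11: run of 'G' x 8 -> '8G'

RLE = 11E8G


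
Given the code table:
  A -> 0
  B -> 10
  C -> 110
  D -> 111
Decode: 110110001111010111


Decoding:
110 -> C
110 -> C
0 -> A
0 -> A
111 -> D
10 -> B
10 -> B
111 -> D


Result: CCAADBBD


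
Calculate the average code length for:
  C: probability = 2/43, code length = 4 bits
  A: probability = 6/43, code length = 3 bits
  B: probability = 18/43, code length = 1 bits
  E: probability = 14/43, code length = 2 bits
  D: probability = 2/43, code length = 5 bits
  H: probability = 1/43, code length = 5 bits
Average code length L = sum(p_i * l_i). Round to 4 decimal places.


Weighted contributions p_i * l_i:
  C: (2/43) * 4 = 8/43
  A: (6/43) * 3 = 18/43
  B: (18/43) * 1 = 18/43
  E: (14/43) * 2 = 28/43
  D: (2/43) * 5 = 10/43
  H: (1/43) * 5 = 5/43
Sum = (8 + 18 + 18 + 28 + 10 + 5)/43 = 87/43

L = 87/43 = 2.0233 bits/symbol


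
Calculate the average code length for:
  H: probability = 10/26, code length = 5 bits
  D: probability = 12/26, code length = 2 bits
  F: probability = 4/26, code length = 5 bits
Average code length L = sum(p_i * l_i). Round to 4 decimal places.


Weighted contributions p_i * l_i:
  H: (10/26) * 5 = 50/26
  D: (12/26) * 2 = 24/26
  F: (4/26) * 5 = 20/26
Sum = (50 + 24 + 20)/26 = 94/26

L = 94/26 = 3.6154 bits/symbol


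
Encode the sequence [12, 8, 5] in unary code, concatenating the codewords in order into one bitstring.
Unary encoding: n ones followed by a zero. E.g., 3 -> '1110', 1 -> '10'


Encode each number as n ones followed by a terminating 0:
  12 -> 1111111111110 (13 bits)
  8 -> 111111110 (9 bits)
  5 -> 111110 (6 bits)
Total length = 13 + 9 + 6 = 28 bits.

Unary([12, 8, 5]) = 1111111111110111111110111110 (28 bits)


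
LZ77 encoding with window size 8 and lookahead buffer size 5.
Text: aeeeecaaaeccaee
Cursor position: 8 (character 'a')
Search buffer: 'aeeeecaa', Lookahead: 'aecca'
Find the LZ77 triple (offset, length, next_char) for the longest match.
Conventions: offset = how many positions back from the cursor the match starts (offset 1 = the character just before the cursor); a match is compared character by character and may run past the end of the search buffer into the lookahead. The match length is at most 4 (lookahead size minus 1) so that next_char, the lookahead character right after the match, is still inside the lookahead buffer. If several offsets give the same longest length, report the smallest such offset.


Try each offset into the search buffer:
  offset=1 (pos 7, char 'a'): match length 1
  offset=2 (pos 6, char 'a'): match length 1
  offset=3 (pos 5, char 'c'): match length 0
  offset=4 (pos 4, char 'e'): match length 0
  offset=5 (pos 3, char 'e'): match length 0
  offset=6 (pos 2, char 'e'): match length 0
  offset=7 (pos 1, char 'e'): match length 0
  offset=8 (pos 0, char 'a'): match length 2
Longest match has length 2 at offset 8.
next_char = character at position 8 + 2 = 10 -> 'c'

Best match: offset=8, length=2 (matching 'ae' starting at position 0)
LZ77 triple: (8, 2, 'c')


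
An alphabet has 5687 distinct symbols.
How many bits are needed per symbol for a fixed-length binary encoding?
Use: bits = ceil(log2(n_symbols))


log2(5687) = 12.4735
Bracket: 2^12 = 4096 < 5687 <= 2^13 = 8192
So ceil(log2(5687)) = 13

bits = ceil(log2(5687)) = ceil(12.4735) = 13 bits


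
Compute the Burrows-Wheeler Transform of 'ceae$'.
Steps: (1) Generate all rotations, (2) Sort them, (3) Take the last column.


Rotations (sorted):
  0: $ceae -> last char: e
  1: ae$ce -> last char: e
  2: ceae$ -> last char: $
  3: e$cea -> last char: a
  4: eae$c -> last char: c


BWT = ee$ac


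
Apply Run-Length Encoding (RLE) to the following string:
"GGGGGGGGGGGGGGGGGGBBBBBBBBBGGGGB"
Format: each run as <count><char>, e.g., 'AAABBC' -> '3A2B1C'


Scanning runs left to right:
  i=0: run of 'G' x 18 -> '18G'
  i=18: run of 'B' x 9 -> '9B'
  i=27: run of 'G' x 4 -> '4G'
  i=31: run of 'B' x 1 -> '1B'

RLE = 18G9B4G1B


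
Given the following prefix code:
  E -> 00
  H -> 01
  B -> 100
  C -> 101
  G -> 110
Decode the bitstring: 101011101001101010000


Decoding step by step:
Bits 101 -> C
Bits 01 -> H
Bits 110 -> G
Bits 100 -> B
Bits 110 -> G
Bits 101 -> C
Bits 00 -> E
Bits 00 -> E


Decoded message: CHGBGCEE


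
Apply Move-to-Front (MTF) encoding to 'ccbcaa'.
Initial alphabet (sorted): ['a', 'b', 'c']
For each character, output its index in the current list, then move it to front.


MTF encoding:
'c': index 2 in ['a', 'b', 'c'] -> ['c', 'a', 'b']
'c': index 0 in ['c', 'a', 'b'] -> ['c', 'a', 'b']
'b': index 2 in ['c', 'a', 'b'] -> ['b', 'c', 'a']
'c': index 1 in ['b', 'c', 'a'] -> ['c', 'b', 'a']
'a': index 2 in ['c', 'b', 'a'] -> ['a', 'c', 'b']
'a': index 0 in ['a', 'c', 'b'] -> ['a', 'c', 'b']


Output: [2, 0, 2, 1, 2, 0]


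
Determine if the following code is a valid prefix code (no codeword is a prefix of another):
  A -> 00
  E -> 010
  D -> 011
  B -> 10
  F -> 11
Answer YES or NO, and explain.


Checking each pair (does one codeword prefix another?):
  A='00' vs E='010': no prefix
  A='00' vs D='011': no prefix
  A='00' vs B='10': no prefix
  A='00' vs F='11': no prefix
  E='010' vs A='00': no prefix
  E='010' vs D='011': no prefix
  E='010' vs B='10': no prefix
  E='010' vs F='11': no prefix
  D='011' vs A='00': no prefix
  D='011' vs E='010': no prefix
  D='011' vs B='10': no prefix
  D='011' vs F='11': no prefix
  B='10' vs A='00': no prefix
  B='10' vs E='010': no prefix
  B='10' vs D='011': no prefix
  B='10' vs F='11': no prefix
  F='11' vs A='00': no prefix
  F='11' vs E='010': no prefix
  F='11' vs D='011': no prefix
  F='11' vs B='10': no prefix
No violation found over all pairs.

YES -- this is a valid prefix code. No codeword is a prefix of any other codeword.


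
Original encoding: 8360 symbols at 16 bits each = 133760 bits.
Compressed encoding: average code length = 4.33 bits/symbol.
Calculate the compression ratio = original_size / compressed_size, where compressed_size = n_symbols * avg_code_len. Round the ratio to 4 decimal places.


original_size = n_symbols * orig_bits = 8360 * 16 = 133760 bits
compressed_size = n_symbols * avg_code_len = 8360 * 4.33 = 36198.8 bits
ratio = original_size / compressed_size = 133760 / 36198.8 = 3.6952

Compression ratio = 3.6952


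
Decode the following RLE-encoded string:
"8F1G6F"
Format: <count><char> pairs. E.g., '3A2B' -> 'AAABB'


Expanding each <count><char> pair:
  8F -> 'FFFFFFFF'
  1G -> 'G'
  6F -> 'FFFFFF'

Decoded = FFFFFFFFGFFFFFF


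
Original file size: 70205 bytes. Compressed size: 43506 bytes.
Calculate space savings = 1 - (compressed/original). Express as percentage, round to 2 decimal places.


ratio = compressed/original = 43506/70205 = 0.619699
savings = 1 - ratio = 1 - 0.619699 = 0.380301
as a percentage: 0.380301 * 100 = 38.03%

Space savings = 1 - 43506/70205 = 38.03%


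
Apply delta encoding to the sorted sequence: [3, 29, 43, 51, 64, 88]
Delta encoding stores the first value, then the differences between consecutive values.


First value: 3
Deltas:
  29 - 3 = 26
  43 - 29 = 14
  51 - 43 = 8
  64 - 51 = 13
  88 - 64 = 24


Delta encoded: [3, 26, 14, 8, 13, 24]


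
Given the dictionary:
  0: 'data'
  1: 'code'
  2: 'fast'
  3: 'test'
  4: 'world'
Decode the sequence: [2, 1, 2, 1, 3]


Look up each index in the dictionary:
  2 -> 'fast'
  1 -> 'code'
  2 -> 'fast'
  1 -> 'code'
  3 -> 'test'

Decoded: "fast code fast code test"


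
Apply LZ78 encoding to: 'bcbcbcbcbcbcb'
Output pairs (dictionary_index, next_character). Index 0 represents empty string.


LZ78 encoding steps:
Dictionary: {0: ''}
Step 1: w='' (idx 0), next='b' -> output (0, 'b'), add 'b' as idx 1
Step 2: w='' (idx 0), next='c' -> output (0, 'c'), add 'c' as idx 2
Step 3: w='b' (idx 1), next='c' -> output (1, 'c'), add 'bc' as idx 3
Step 4: w='bc' (idx 3), next='b' -> output (3, 'b'), add 'bcb' as idx 4
Step 5: w='c' (idx 2), next='b' -> output (2, 'b'), add 'cb' as idx 5
Step 6: w='cb' (idx 5), next='c' -> output (5, 'c'), add 'cbc' as idx 6
Step 7: w='b' (idx 1), end of input -> output (1, '')


Encoded: [(0, 'b'), (0, 'c'), (1, 'c'), (3, 'b'), (2, 'b'), (5, 'c'), (1, '')]


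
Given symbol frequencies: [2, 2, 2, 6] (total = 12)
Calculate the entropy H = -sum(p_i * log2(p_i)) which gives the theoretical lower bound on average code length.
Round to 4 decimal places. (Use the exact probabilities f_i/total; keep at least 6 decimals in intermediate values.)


Per-symbol terms -p_i * log2(p_i) with p_i = f_i/12:
  p = 2/12 = 0.166667: log2(p) = -2.584963, -p*log2(p) = 0.430827
  p = 2/12 = 0.166667: log2(p) = -2.584963, -p*log2(p) = 0.430827
  p = 2/12 = 0.166667: log2(p) = -2.584963, -p*log2(p) = 0.430827
  p = 6/12 = 0.500000: log2(p) = -1.000000, -p*log2(p) = 0.500000
H = 0.430827 + 0.430827 + 0.430827 + 0.500000 = 1.792481

H = 1.7925 bits/symbol


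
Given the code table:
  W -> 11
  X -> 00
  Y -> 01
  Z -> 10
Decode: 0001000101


Decoding:
00 -> X
01 -> Y
00 -> X
01 -> Y
01 -> Y


Result: XYXYY


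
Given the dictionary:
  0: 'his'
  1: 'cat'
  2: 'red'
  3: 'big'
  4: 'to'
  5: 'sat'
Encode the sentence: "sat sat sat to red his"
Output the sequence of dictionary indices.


Look up each word in the dictionary:
  'sat' -> 5
  'sat' -> 5
  'sat' -> 5
  'to' -> 4
  'red' -> 2
  'his' -> 0

Encoded: [5, 5, 5, 4, 2, 0]


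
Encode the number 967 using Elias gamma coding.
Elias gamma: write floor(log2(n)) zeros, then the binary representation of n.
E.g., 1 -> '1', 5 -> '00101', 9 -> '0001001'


num_bits = floor(log2(967)) + 1 = 10
leading_zeros = num_bits - 1 = 9
binary(967) = 1111000111

Elias gamma(967) = '000000000' + '1111000111' = 0000000001111000111 (19 bits)


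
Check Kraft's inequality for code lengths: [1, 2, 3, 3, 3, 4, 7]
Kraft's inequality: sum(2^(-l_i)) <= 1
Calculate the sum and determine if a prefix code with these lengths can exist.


Sum = 2^(-1) + 2^(-2) + 2^(-3) + 2^(-3) + 2^(-3) + 2^(-4) + 2^(-7)
    = 0.5 + 0.25 + 0.125 + 0.125 + 0.125 + 0.0625 + 0.0078125
    = 153/128 = 1.1953125
Since 1.1953125 > 1, Kraft's inequality is NOT satisfied.
A prefix code with these lengths CANNOT exist.

Kraft sum = 1.1953125. Not satisfied.


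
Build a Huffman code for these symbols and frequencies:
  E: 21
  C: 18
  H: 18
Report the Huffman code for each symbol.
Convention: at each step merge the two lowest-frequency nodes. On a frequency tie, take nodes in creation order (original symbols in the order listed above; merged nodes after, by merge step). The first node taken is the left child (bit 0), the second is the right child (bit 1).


Huffman tree construction:
Step 1: Merge C(18) + H(18) = 36
Step 2: Merge E(21) + (C+H)(36) = 57
Read each symbol's code off the tree from the root (left child = 0, right child = 1).

Codes:
  E: 0 (length 1)
  C: 10 (length 2)
  H: 11 (length 2)
Average code length: 93/57 = 1.6316 bits/symbol


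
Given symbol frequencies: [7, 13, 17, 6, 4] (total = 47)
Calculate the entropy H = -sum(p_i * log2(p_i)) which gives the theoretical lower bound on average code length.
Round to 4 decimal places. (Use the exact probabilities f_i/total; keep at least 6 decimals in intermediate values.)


Per-symbol terms -p_i * log2(p_i) with p_i = f_i/47:
  p = 7/47 = 0.148936: log2(p) = -2.747234, -p*log2(p) = 0.409163
  p = 13/47 = 0.276596: log2(p) = -1.854149, -p*log2(p) = 0.512850
  p = 17/47 = 0.361702: log2(p) = -1.467126, -p*log2(p) = 0.530663
  p = 6/47 = 0.127660: log2(p) = -2.969626, -p*log2(p) = 0.379101
  p = 4/47 = 0.085106: log2(p) = -3.554589, -p*log2(p) = 0.302518
H = 0.409163 + 0.512850 + 0.530663 + 0.379101 + 0.302518 = 2.134295

H = 2.1343 bits/symbol


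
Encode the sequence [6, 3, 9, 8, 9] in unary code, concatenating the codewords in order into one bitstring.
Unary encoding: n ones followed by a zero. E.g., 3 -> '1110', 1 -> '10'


Encode each number as n ones followed by a terminating 0:
  6 -> 1111110 (7 bits)
  3 -> 1110 (4 bits)
  9 -> 1111111110 (10 bits)
  8 -> 111111110 (9 bits)
  9 -> 1111111110 (10 bits)
Total length = 7 + 4 + 10 + 9 + 10 = 40 bits.

Unary([6, 3, 9, 8, 9]) = 1111110111011111111101111111101111111110 (40 bits)


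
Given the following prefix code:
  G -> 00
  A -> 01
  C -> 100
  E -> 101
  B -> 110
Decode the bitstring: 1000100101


Decoding step by step:
Bits 100 -> C
Bits 01 -> A
Bits 00 -> G
Bits 101 -> E


Decoded message: CAGE


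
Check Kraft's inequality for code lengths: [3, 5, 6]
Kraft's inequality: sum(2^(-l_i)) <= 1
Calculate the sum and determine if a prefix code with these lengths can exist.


Sum = 2^(-3) + 2^(-5) + 2^(-6)
    = 0.125 + 0.03125 + 0.015625
    = 11/64 = 0.171875
Since 0.171875 <= 1, Kraft's inequality IS satisfied.
A prefix code with these lengths CAN exist.

Kraft sum = 0.171875. Satisfied.


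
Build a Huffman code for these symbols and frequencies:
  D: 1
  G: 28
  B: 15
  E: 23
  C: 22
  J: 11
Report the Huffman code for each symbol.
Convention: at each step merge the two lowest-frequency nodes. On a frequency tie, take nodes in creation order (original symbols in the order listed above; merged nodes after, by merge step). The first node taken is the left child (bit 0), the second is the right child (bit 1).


Huffman tree construction:
Step 1: Merge D(1) + J(11) = 12
Step 2: Merge (D+J)(12) + B(15) = 27
Step 3: Merge C(22) + E(23) = 45
Step 4: Merge ((D+J)+B)(27) + G(28) = 55
Step 5: Merge (C+E)(45) + (((D+J)+B)+G)(55) = 100
Read each symbol's code off the tree from the root (left child = 0, right child = 1).

Codes:
  D: 1000 (length 4)
  G: 11 (length 2)
  B: 101 (length 3)
  E: 01 (length 2)
  C: 00 (length 2)
  J: 1001 (length 4)
Average code length: 239/100 = 2.3900 bits/symbol


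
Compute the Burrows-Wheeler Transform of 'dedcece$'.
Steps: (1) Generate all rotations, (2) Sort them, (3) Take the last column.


Rotations (sorted):
  0: $dedcece -> last char: e
  1: ce$dedce -> last char: e
  2: cece$ded -> last char: d
  3: dcece$de -> last char: e
  4: dedcece$ -> last char: $
  5: e$dedcec -> last char: c
  6: ece$dedc -> last char: c
  7: edcece$d -> last char: d


BWT = eede$ccd


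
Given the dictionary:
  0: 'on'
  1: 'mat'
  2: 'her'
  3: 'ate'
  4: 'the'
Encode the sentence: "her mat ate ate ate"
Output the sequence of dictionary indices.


Look up each word in the dictionary:
  'her' -> 2
  'mat' -> 1
  'ate' -> 3
  'ate' -> 3
  'ate' -> 3

Encoded: [2, 1, 3, 3, 3]


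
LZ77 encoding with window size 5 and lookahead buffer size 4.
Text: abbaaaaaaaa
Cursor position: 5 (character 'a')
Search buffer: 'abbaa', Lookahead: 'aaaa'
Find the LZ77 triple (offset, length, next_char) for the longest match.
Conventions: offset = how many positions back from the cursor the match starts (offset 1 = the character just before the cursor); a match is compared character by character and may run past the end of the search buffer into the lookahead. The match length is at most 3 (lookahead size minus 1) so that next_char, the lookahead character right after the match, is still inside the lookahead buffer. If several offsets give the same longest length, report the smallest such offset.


Try each offset into the search buffer:
  offset=1 (pos 4, char 'a'): match length 3
  offset=2 (pos 3, char 'a'): match length 3
  offset=3 (pos 2, char 'b'): match length 0
  offset=4 (pos 1, char 'b'): match length 0
  offset=5 (pos 0, char 'a'): match length 1
Longest match has length 3, found at offsets 1, 2; take the smallest, offset 1.
next_char = character at position 5 + 3 = 8 -> 'a'

Best match: offset=1, length=3 (matching 'aaa' starting at position 4)
LZ77 triple: (1, 3, 'a')


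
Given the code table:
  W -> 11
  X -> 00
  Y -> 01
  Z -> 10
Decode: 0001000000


Decoding:
00 -> X
01 -> Y
00 -> X
00 -> X
00 -> X


Result: XYXXX


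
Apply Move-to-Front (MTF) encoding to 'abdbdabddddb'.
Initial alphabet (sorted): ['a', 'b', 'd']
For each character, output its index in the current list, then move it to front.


MTF encoding:
'a': index 0 in ['a', 'b', 'd'] -> ['a', 'b', 'd']
'b': index 1 in ['a', 'b', 'd'] -> ['b', 'a', 'd']
'd': index 2 in ['b', 'a', 'd'] -> ['d', 'b', 'a']
'b': index 1 in ['d', 'b', 'a'] -> ['b', 'd', 'a']
'd': index 1 in ['b', 'd', 'a'] -> ['d', 'b', 'a']
'a': index 2 in ['d', 'b', 'a'] -> ['a', 'd', 'b']
'b': index 2 in ['a', 'd', 'b'] -> ['b', 'a', 'd']
'd': index 2 in ['b', 'a', 'd'] -> ['d', 'b', 'a']
'd': index 0 in ['d', 'b', 'a'] -> ['d', 'b', 'a']
'd': index 0 in ['d', 'b', 'a'] -> ['d', 'b', 'a']
'd': index 0 in ['d', 'b', 'a'] -> ['d', 'b', 'a']
'b': index 1 in ['d', 'b', 'a'] -> ['b', 'd', 'a']


Output: [0, 1, 2, 1, 1, 2, 2, 2, 0, 0, 0, 1]


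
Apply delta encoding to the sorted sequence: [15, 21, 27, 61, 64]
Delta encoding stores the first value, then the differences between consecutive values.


First value: 15
Deltas:
  21 - 15 = 6
  27 - 21 = 6
  61 - 27 = 34
  64 - 61 = 3


Delta encoded: [15, 6, 6, 34, 3]


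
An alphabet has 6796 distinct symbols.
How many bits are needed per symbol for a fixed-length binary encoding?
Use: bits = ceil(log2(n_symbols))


log2(6796) = 12.7305
Bracket: 2^12 = 4096 < 6796 <= 2^13 = 8192
So ceil(log2(6796)) = 13

bits = ceil(log2(6796)) = ceil(12.7305) = 13 bits


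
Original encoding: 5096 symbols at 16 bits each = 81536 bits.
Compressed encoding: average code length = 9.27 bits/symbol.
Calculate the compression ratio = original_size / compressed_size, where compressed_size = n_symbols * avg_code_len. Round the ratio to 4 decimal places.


original_size = n_symbols * orig_bits = 5096 * 16 = 81536 bits
compressed_size = n_symbols * avg_code_len = 5096 * 9.27 = 47239.92 bits
ratio = original_size / compressed_size = 81536 / 47239.92 = 1.726

Compression ratio = 1.726


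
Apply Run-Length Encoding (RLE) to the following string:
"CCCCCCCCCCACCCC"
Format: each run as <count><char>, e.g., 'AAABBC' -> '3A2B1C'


Scanning runs left to right:
  i=0: run of 'C' x 10 -> '10C'
  i=10: run of 'A' x 1 -> '1A'
  i=11: run of 'C' x 4 -> '4C'

RLE = 10C1A4C


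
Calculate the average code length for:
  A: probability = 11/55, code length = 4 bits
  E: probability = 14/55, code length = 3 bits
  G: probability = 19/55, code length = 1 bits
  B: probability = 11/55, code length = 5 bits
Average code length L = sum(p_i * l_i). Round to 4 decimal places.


Weighted contributions p_i * l_i:
  A: (11/55) * 4 = 44/55
  E: (14/55) * 3 = 42/55
  G: (19/55) * 1 = 19/55
  B: (11/55) * 5 = 55/55
Sum = (44 + 42 + 19 + 55)/55 = 160/55

L = 160/55 = 2.9091 bits/symbol


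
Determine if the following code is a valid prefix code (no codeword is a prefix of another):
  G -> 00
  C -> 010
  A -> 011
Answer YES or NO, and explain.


Checking each pair (does one codeword prefix another?):
  G='00' vs C='010': no prefix
  G='00' vs A='011': no prefix
  C='010' vs G='00': no prefix
  C='010' vs A='011': no prefix
  A='011' vs G='00': no prefix
  A='011' vs C='010': no prefix
No violation found over all pairs.

YES -- this is a valid prefix code. No codeword is a prefix of any other codeword.


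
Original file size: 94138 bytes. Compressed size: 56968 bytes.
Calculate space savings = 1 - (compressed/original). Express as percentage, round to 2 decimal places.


ratio = compressed/original = 56968/94138 = 0.605154
savings = 1 - ratio = 1 - 0.605154 = 0.394846
as a percentage: 0.394846 * 100 = 39.48%

Space savings = 1 - 56968/94138 = 39.48%


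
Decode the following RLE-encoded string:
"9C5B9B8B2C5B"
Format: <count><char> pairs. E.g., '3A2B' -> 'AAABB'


Expanding each <count><char> pair:
  9C -> 'CCCCCCCCC'
  5B -> 'BBBBB'
  9B -> 'BBBBBBBBB'
  8B -> 'BBBBBBBB'
  2C -> 'CC'
  5B -> 'BBBBB'

Decoded = CCCCCCCCCBBBBBBBBBBBBBBBBBBBBBBCCBBBBB


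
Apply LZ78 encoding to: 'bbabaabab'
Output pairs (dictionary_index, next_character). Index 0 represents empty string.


LZ78 encoding steps:
Dictionary: {0: ''}
Step 1: w='' (idx 0), next='b' -> output (0, 'b'), add 'b' as idx 1
Step 2: w='b' (idx 1), next='a' -> output (1, 'a'), add 'ba' as idx 2
Step 3: w='ba' (idx 2), next='a' -> output (2, 'a'), add 'baa' as idx 3
Step 4: w='ba' (idx 2), next='b' -> output (2, 'b'), add 'bab' as idx 4


Encoded: [(0, 'b'), (1, 'a'), (2, 'a'), (2, 'b')]


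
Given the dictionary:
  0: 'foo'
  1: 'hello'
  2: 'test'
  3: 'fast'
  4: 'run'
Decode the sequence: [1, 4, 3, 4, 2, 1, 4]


Look up each index in the dictionary:
  1 -> 'hello'
  4 -> 'run'
  3 -> 'fast'
  4 -> 'run'
  2 -> 'test'
  1 -> 'hello'
  4 -> 'run'

Decoded: "hello run fast run test hello run"


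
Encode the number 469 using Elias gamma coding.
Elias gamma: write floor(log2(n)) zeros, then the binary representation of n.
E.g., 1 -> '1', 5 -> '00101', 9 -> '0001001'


num_bits = floor(log2(469)) + 1 = 9
leading_zeros = num_bits - 1 = 8
binary(469) = 111010101

Elias gamma(469) = '00000000' + '111010101' = 00000000111010101 (17 bits)


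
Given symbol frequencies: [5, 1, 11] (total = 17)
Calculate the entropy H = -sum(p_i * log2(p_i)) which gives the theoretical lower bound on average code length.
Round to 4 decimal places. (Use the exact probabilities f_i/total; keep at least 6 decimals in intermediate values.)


Per-symbol terms -p_i * log2(p_i) with p_i = f_i/17:
  p = 5/17 = 0.294118: log2(p) = -1.765535, -p*log2(p) = 0.519275
  p = 1/17 = 0.058824: log2(p) = -4.087463, -p*log2(p) = 0.240439
  p = 11/17 = 0.647059: log2(p) = -0.628031, -p*log2(p) = 0.406373
H = 0.519275 + 0.240439 + 0.406373 = 1.166087

H = 1.1661 bits/symbol


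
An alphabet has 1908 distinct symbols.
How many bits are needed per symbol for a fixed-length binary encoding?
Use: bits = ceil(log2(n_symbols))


log2(1908) = 10.8978
Bracket: 2^10 = 1024 < 1908 <= 2^11 = 2048
So ceil(log2(1908)) = 11

bits = ceil(log2(1908)) = ceil(10.8978) = 11 bits


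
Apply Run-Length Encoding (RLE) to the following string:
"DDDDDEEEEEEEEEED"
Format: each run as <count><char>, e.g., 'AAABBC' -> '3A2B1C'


Scanning runs left to right:
  i=0: run of 'D' x 5 -> '5D'
  i=5: run of 'E' x 10 -> '10E'
  i=15: run of 'D' x 1 -> '1D'

RLE = 5D10E1D


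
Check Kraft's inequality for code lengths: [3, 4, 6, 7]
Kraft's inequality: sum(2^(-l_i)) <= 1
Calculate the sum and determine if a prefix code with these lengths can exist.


Sum = 2^(-3) + 2^(-4) + 2^(-6) + 2^(-7)
    = 0.125 + 0.0625 + 0.015625 + 0.0078125
    = 27/128 = 0.2109375
Since 0.2109375 <= 1, Kraft's inequality IS satisfied.
A prefix code with these lengths CAN exist.

Kraft sum = 0.2109375. Satisfied.


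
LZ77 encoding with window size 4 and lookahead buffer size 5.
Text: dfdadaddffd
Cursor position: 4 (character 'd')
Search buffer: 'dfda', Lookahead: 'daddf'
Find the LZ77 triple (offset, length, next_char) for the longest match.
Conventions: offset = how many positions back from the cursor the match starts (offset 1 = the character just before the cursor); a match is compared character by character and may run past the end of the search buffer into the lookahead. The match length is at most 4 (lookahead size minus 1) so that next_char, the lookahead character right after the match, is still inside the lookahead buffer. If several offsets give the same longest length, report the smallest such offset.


Try each offset into the search buffer:
  offset=1 (pos 3, char 'a'): match length 0
  offset=2 (pos 2, char 'd'): match length 3
  offset=3 (pos 1, char 'f'): match length 0
  offset=4 (pos 0, char 'd'): match length 1
Longest match has length 3 at offset 2.
next_char = character at position 4 + 3 = 7 -> 'd'

Best match: offset=2, length=3 (matching 'dad' starting at position 2)
LZ77 triple: (2, 3, 'd')
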